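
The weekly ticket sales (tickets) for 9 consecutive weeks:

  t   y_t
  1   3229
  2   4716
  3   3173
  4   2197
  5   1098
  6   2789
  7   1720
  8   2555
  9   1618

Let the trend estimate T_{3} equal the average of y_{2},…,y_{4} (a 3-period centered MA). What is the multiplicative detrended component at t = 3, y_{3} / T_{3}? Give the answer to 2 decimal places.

0.94

Trend T_3 = (4716 + 3173 + 2197) / 3 = 10086/3 = 3362.0000
Ratio to trend: 3173 / 3362.0000 = 0.94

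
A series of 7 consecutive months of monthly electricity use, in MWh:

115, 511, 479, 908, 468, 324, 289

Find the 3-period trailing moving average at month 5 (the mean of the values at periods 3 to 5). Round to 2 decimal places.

618.33

Sum of periods 3–5: 479 + 908 + 468 = 1855
Divide by 3: 1855 / 3 = 618.33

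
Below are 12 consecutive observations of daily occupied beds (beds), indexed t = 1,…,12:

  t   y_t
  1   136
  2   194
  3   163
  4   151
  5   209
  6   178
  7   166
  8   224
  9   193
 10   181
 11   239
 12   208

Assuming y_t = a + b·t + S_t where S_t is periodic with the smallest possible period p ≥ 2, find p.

First differences y_{t+1} − y_t: 58, -31, -12, 58, -31, -12, 58, -31, …
The difference pattern repeats every 3 terms and not for any smaller step, so p = 3.

3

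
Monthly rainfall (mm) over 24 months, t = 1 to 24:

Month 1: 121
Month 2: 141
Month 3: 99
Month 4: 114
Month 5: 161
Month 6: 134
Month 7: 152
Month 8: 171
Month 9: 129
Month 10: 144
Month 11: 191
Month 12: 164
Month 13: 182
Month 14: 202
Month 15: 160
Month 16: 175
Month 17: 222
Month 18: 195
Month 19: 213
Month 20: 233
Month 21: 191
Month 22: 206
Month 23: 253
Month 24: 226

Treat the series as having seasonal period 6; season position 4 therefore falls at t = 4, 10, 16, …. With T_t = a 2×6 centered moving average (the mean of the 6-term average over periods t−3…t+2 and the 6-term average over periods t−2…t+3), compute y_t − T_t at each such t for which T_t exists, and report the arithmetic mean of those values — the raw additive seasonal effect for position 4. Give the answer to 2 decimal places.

-16.94

Season position 4 occurs at t = 4, 10, 16 (where T_t is defined).
t=4: T_4 = 130.9167; y_4 − T_4 = 114 − 130.9167 = -16.9167
t=10: T_10 = 161.0000; y_10 − T_10 = 144 − 161.0000 = -17.0000
t=16: T_16 = 191.9167; y_16 − T_16 = 175 − 191.9167 = -16.9167
Mean deviation: (-16.9167 + -17.0000 + -16.9167) / 3 = -16.94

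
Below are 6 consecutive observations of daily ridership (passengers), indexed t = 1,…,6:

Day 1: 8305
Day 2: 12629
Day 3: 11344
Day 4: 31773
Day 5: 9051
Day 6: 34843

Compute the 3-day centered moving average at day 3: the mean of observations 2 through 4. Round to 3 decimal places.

Sum of periods 2–4: 12629 + 11344 + 31773 = 55746
Divide by 3: 55746 / 3 = 18582.000

18582.000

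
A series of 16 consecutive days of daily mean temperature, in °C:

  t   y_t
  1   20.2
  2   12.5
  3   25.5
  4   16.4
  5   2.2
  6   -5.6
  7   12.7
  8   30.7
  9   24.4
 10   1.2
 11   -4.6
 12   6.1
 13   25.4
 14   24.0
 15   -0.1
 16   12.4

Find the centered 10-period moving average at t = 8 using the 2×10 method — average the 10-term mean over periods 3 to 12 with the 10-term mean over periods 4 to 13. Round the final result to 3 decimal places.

Sum over 3–12: 25.5 + 16.4 + 2.2 + (-5.6) + 12.7 + 30.7 + 24.4 + 1.2 + (-4.6) + 6.1 = 109.0
Sum over 4–13: 16.4 + 2.2 + (-5.6) + 12.7 + 30.7 + 24.4 + 1.2 + (-4.6) + 6.1 + 25.4 = 108.9
CMA at t=8 = (109.0 + 108.9) / (2·10) = 217.9 / 20 = 10.895

10.895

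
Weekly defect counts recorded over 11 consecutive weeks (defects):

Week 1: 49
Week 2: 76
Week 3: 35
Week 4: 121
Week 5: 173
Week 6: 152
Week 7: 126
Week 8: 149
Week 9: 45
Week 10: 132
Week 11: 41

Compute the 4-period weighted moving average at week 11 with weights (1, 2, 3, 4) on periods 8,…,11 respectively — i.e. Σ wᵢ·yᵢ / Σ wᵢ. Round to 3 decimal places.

79.900

Weighted sum: 1·149 + 2·45 + 3·132 + 4·41 = 149 + 90 + 396 + 164 = 799
Weight total: 1 + 2 + 3 + 4 = 10
WMA = 799 / 10 = 79.900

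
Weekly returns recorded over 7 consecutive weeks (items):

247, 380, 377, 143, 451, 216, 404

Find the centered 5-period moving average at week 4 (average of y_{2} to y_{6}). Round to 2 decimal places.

Sum of periods 2–6: 380 + 377 + 143 + 451 + 216 = 1567
Divide by 5: 1567 / 5 = 313.40

313.40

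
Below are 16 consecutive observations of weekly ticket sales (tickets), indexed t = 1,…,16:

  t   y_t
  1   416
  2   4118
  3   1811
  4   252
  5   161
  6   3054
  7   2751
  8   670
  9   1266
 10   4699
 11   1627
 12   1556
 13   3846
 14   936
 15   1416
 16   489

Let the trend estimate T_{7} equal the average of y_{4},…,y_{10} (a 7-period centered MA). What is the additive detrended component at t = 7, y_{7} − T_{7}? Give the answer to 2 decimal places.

Trend T_7 = (252 + 161 + 3054 + 2751 + 670 + 1266 + 4699) / 7 = 12853/7 = 1836.1429
Detrended value: 2751 − 1836.1429 = 914.86

914.86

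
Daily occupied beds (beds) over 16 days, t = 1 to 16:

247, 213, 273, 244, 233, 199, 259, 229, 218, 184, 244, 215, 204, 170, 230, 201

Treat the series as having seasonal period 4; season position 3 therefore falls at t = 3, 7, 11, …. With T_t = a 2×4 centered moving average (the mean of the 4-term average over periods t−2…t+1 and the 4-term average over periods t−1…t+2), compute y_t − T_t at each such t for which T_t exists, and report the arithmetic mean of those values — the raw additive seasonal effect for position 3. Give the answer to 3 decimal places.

Season position 3 occurs at t = 3, 7, 11 (where T_t is defined).
t=3: T_3 = 242.50000; y_3 − T_3 = 273 − 242.50000 = 30.50000
t=7: T_7 = 228.12500; y_7 − T_7 = 259 − 228.12500 = 30.87500
t=11: T_11 = 213.50000; y_11 − T_11 = 244 − 213.50000 = 30.50000
Mean deviation: (30.50000 + 30.87500 + 30.50000) / 3 = 30.625

30.625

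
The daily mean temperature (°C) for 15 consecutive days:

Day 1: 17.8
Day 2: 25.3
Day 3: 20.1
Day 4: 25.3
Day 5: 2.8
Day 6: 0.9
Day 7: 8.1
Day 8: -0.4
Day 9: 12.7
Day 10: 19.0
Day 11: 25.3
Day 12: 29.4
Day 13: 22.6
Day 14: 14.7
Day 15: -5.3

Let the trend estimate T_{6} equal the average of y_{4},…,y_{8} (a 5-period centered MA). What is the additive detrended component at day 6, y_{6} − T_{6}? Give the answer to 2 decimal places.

-6.44

Trend T_6 = (25.3 + 2.8 + 0.9 + 8.1 + (-0.4)) / 5 = 36.7/5 = 7.3400
Detrended value: 0.9 − 7.3400 = -6.44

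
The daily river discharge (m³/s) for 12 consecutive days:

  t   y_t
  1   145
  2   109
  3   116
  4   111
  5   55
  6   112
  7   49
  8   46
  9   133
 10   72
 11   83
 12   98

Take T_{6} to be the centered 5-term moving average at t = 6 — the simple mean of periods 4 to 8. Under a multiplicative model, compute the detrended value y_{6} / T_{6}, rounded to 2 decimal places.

Trend T_6 = (111 + 55 + 112 + 49 + 46) / 5 = 373/5 = 74.6000
Ratio to trend: 112 / 74.6000 = 1.50

1.50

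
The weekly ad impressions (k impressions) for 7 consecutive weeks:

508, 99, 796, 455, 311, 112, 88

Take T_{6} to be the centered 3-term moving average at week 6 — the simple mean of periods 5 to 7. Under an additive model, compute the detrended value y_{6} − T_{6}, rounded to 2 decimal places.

-58.33

Trend T_6 = (311 + 112 + 88) / 3 = 511/3 = 170.3333
Detrended value: 112 − 170.3333 = -58.33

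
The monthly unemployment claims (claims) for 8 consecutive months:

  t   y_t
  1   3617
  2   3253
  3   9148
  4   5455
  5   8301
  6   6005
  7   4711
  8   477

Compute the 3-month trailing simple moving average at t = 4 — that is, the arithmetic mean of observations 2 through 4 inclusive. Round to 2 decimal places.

5952.00

Sum of periods 2–4: 3253 + 9148 + 5455 = 17856
Divide by 3: 17856 / 3 = 5952.00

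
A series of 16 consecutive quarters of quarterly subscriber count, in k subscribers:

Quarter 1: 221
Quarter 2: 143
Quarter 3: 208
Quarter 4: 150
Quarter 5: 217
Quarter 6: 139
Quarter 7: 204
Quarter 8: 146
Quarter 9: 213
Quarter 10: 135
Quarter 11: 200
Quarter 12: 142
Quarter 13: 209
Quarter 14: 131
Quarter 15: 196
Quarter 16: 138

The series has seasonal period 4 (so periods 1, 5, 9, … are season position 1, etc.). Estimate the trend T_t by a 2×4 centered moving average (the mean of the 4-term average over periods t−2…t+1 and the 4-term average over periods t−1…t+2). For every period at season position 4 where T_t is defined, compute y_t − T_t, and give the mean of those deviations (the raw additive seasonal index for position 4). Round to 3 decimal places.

Season position 4 occurs at t = 4, 8, 12 (where T_t is defined).
t=4: T_4 = 179.00000; y_4 − T_4 = 150 − 179.00000 = -29.00000
t=8: T_8 = 175.00000; y_8 − T_8 = 146 − 175.00000 = -29.00000
t=12: T_12 = 171.00000; y_12 − T_12 = 142 − 171.00000 = -29.00000
Mean deviation: (-29.00000 + -29.00000 + -29.00000) / 3 = -29.000

-29.000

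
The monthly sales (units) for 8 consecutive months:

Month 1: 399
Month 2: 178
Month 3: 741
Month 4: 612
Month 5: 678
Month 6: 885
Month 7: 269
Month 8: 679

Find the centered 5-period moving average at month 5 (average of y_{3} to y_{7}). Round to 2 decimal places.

637.00

Sum of periods 3–7: 741 + 612 + 678 + 885 + 269 = 3185
Divide by 5: 3185 / 5 = 637.00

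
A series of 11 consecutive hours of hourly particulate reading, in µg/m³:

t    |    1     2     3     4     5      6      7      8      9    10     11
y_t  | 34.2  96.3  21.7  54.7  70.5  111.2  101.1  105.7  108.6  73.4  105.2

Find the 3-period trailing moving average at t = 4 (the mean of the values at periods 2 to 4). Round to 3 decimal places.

Sum of periods 2–4: 96.3 + 21.7 + 54.7 = 172.7
Divide by 3: 172.7 / 3 = 57.567

57.567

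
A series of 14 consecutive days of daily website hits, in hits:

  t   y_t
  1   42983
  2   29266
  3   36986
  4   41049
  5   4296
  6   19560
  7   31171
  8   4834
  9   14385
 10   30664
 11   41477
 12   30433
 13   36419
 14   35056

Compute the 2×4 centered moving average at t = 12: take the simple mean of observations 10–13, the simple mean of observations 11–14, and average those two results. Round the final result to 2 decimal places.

Sum over 10–13: 30664 + 41477 + 30433 + 36419 = 138993
Sum over 11–14: 41477 + 30433 + 36419 + 35056 = 143385
CMA at t=12 = (138993 + 143385) / (2·4) = 282378 / 8 = 35297.25

35297.25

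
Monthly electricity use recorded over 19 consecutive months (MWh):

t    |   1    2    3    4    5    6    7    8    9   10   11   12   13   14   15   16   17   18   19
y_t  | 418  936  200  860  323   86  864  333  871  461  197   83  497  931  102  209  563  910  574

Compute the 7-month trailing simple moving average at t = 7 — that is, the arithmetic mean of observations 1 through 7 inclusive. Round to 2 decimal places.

Sum of periods 1–7: 418 + 936 + 200 + 860 + 323 + 86 + 864 = 3687
Divide by 7: 3687 / 7 = 526.71

526.71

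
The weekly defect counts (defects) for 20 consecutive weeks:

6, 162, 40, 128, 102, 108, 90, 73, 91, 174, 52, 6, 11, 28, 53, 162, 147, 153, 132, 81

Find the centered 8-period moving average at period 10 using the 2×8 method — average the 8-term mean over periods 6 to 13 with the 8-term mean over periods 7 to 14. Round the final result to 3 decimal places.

Sum over 6–13: 108 + 90 + 73 + 91 + 174 + 52 + 6 + 11 = 605
Sum over 7–14: 90 + 73 + 91 + 174 + 52 + 6 + 11 + 28 = 525
CMA at t=10 = (605 + 525) / (2·8) = 1130 / 16 = 70.625

70.625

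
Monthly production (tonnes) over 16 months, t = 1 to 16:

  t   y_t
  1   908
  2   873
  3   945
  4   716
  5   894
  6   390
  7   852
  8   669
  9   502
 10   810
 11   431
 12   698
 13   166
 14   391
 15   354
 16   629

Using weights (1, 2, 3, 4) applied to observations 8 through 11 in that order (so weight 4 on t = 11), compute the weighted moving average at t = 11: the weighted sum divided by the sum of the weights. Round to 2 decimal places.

582.70

Weighted sum: 1·669 + 2·502 + 3·810 + 4·431 = 669 + 1004 + 2430 + 1724 = 5827
Weight total: 1 + 2 + 3 + 4 = 10
WMA = 5827 / 10 = 582.70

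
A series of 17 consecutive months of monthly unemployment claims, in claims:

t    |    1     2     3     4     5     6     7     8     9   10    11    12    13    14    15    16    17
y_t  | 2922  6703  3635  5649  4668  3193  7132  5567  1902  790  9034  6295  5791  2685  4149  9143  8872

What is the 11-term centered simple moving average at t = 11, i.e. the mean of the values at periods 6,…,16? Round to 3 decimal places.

Sum of periods 6–16: 3193 + 7132 + 5567 + 1902 + 790 + 9034 + 6295 + 5791 + 2685 + 4149 + 9143 = 55681
Divide by 11: 55681 / 11 = 5061.909

5061.909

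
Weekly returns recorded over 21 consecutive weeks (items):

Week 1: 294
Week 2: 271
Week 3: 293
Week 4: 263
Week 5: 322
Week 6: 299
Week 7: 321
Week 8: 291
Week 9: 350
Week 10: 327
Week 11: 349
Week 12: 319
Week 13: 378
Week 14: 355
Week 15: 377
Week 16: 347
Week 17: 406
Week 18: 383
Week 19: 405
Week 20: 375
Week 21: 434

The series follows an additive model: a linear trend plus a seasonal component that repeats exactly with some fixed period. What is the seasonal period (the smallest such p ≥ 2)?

First differences y_{t+1} − y_t: -23, 22, -30, 59, -23, 22, -30, 59, -23, 22, …
The difference pattern repeats every 4 terms and not for any smaller step, so p = 4.

4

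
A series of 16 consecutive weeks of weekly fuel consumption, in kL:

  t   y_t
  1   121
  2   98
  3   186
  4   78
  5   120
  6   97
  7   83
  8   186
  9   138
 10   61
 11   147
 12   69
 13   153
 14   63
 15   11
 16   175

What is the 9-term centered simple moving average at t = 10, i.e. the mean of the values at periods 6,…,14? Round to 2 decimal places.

110.78

Sum of periods 6–14: 97 + 83 + 186 + 138 + 61 + 147 + 69 + 153 + 63 = 997
Divide by 9: 997 / 9 = 110.78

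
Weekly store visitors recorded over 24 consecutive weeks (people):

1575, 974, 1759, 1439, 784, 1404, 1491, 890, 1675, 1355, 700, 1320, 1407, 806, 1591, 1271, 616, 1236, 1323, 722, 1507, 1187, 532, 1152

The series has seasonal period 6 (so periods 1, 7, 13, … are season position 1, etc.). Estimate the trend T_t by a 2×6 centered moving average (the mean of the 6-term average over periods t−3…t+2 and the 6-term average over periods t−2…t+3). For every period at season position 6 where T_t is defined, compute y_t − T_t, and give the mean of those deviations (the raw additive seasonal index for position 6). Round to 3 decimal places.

Season position 6 occurs at t = 6, 12, 18 (where T_t is defined).
t=6: T_6 = 1287.50000; y_6 − T_6 = 1404 − 1287.50000 = 116.50000
t=12: T_12 = 1203.50000; y_12 − T_12 = 1320 − 1203.50000 = 116.50000
t=18: T_18 = 1119.50000; y_18 − T_18 = 1236 − 1119.50000 = 116.50000
Mean deviation: (116.50000 + 116.50000 + 116.50000) / 3 = 116.500

116.500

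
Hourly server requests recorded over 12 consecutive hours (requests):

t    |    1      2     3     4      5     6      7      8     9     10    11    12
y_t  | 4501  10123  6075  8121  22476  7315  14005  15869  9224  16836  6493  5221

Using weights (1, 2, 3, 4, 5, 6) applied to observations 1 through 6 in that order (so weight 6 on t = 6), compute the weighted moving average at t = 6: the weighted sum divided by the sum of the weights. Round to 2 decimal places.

Weighted sum: 1·4501 + 2·10123 + 3·6075 + 4·8121 + 5·22476 + 6·7315 = 4501 + 20246 + 18225 + 32484 + 112380 + 43890 = 231726
Weight total: 1 + 2 + 3 + 4 + 5 + 6 = 21
WMA = 231726 / 21 = 11034.57

11034.57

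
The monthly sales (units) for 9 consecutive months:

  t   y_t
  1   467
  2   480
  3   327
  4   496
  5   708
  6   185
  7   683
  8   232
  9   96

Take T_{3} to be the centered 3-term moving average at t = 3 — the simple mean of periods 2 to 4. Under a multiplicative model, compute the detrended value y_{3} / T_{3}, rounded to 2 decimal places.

Trend T_3 = (480 + 327 + 496) / 3 = 1303/3 = 434.3333
Ratio to trend: 327 / 434.3333 = 0.75

0.75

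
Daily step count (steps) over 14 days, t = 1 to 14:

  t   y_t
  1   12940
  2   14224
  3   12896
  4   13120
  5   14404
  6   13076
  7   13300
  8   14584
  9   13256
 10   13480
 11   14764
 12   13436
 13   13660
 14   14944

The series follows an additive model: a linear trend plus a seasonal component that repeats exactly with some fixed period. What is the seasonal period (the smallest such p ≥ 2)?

3

First differences y_{t+1} − y_t: 1284, -1328, 224, 1284, -1328, 224, 1284, -1328, …
The difference pattern repeats every 3 terms and not for any smaller step, so p = 3.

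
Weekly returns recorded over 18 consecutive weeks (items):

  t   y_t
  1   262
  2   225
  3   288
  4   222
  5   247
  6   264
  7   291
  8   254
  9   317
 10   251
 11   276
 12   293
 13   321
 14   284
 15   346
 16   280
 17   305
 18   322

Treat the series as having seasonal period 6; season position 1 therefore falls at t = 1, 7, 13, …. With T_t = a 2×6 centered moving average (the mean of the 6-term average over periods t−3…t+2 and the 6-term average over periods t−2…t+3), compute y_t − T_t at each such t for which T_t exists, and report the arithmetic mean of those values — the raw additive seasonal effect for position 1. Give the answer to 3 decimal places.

Season position 1 occurs at t = 7, 13 (where T_t is defined).
t=7: T_7 = 268.25000; y_7 − T_7 = 291 − 268.25000 = 22.75000
t=13: T_13 = 297.58333; y_13 − T_13 = 321 − 297.58333 = 23.41667
Mean deviation: (22.75000 + 23.41667) / 2 = 23.083

23.083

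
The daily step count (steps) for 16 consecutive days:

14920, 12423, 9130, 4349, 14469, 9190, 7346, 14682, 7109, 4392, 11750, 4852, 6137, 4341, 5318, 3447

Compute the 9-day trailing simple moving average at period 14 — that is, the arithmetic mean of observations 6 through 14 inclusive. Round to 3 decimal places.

7755.444

Sum of periods 6–14: 9190 + 7346 + 14682 + 7109 + 4392 + 11750 + 4852 + 6137 + 4341 = 69799
Divide by 9: 69799 / 9 = 7755.444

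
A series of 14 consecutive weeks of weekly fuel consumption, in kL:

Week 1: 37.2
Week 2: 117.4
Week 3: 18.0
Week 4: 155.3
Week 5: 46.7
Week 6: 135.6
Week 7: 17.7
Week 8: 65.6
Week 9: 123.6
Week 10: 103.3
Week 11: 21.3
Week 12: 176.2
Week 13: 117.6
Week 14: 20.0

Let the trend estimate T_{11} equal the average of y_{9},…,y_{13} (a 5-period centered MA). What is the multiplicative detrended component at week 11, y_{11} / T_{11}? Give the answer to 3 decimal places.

Trend T_11 = (123.6 + 103.3 + 21.3 + 176.2 + 117.6) / 5 = 542.0/5 = 108.40000
Ratio to trend: 21.3 / 108.40000 = 0.196

0.196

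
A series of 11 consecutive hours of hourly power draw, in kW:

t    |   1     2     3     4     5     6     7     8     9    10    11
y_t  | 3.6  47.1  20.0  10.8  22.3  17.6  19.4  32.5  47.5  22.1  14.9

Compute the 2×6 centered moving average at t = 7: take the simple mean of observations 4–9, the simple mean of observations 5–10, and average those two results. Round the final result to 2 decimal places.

25.96

Sum over 4–9: 10.8 + 22.3 + 17.6 + 19.4 + 32.5 + 47.5 = 150.1
Sum over 5–10: 22.3 + 17.6 + 19.4 + 32.5 + 47.5 + 22.1 = 161.4
CMA at t=7 = (150.1 + 161.4) / (2·6) = 311.5 / 12 = 25.96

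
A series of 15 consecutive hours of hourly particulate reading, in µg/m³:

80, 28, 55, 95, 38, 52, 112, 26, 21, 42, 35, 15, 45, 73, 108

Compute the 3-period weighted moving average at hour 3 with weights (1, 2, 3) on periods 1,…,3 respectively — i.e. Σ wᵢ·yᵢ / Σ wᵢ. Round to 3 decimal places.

Weighted sum: 1·80 + 2·28 + 3·55 = 80 + 56 + 165 = 301
Weight total: 1 + 2 + 3 = 6
WMA = 301 / 6 = 50.167

50.167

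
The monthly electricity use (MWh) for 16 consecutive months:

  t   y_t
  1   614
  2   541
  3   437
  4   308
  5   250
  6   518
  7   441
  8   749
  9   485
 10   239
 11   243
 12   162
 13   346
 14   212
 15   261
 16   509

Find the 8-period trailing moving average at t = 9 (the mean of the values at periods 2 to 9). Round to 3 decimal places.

Sum of periods 2–9: 541 + 437 + 308 + 250 + 518 + 441 + 749 + 485 = 3729
Divide by 8: 3729 / 8 = 466.125

466.125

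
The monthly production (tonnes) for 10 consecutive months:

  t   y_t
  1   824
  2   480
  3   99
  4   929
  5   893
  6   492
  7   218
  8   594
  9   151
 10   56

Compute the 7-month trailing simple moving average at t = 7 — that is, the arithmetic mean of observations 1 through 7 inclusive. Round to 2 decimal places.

562.14

Sum of periods 1–7: 824 + 480 + 99 + 929 + 893 + 492 + 218 = 3935
Divide by 7: 3935 / 7 = 562.14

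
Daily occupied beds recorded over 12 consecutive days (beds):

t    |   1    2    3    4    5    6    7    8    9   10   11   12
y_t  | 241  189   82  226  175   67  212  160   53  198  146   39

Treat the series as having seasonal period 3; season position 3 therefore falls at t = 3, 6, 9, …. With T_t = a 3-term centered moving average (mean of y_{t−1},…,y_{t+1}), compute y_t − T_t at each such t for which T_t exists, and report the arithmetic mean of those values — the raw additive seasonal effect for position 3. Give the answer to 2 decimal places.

Season position 3 occurs at t = 3, 6, 9 (where T_t is defined).
t=3: T_3 = 165.6667; y_3 − T_3 = 82 − 165.6667 = -83.6667
t=6: T_6 = 151.3333; y_6 − T_6 = 67 − 151.3333 = -84.3333
t=9: T_9 = 137.0000; y_9 − T_9 = 53 − 137.0000 = -84.0000
Mean deviation: (-83.6667 + -84.3333 + -84.0000) / 3 = -84.00

-84.00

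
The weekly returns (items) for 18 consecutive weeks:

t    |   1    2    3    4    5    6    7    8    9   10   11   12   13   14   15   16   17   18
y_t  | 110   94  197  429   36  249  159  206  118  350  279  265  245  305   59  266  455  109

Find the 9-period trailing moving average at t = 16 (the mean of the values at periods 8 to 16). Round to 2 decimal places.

232.56

Sum of periods 8–16: 206 + 118 + 350 + 279 + 265 + 245 + 305 + 59 + 266 = 2093
Divide by 9: 2093 / 9 = 232.56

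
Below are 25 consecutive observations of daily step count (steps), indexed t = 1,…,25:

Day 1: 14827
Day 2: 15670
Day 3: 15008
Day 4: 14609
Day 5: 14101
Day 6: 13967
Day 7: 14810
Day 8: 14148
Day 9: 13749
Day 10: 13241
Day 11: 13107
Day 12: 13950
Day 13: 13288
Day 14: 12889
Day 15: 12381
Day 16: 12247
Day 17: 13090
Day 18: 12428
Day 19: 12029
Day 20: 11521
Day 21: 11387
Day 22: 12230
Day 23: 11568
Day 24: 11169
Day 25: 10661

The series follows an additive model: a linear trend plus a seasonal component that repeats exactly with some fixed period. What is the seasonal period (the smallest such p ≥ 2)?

First differences y_{t+1} − y_t: 843, -662, -399, -508, -134, 843, -662, -399, -508, -134, 843, -662, …
The difference pattern repeats every 5 terms and not for any smaller step, so p = 5.

5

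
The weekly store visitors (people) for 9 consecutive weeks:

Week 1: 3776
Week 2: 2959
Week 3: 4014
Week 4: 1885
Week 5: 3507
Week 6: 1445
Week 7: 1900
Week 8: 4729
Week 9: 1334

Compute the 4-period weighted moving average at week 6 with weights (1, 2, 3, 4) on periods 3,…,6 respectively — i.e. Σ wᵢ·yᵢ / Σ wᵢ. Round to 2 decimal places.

Weighted sum: 1·4014 + 2·1885 + 3·3507 + 4·1445 = 4014 + 3770 + 10521 + 5780 = 24085
Weight total: 1 + 2 + 3 + 4 = 10
WMA = 24085 / 10 = 2408.50

2408.50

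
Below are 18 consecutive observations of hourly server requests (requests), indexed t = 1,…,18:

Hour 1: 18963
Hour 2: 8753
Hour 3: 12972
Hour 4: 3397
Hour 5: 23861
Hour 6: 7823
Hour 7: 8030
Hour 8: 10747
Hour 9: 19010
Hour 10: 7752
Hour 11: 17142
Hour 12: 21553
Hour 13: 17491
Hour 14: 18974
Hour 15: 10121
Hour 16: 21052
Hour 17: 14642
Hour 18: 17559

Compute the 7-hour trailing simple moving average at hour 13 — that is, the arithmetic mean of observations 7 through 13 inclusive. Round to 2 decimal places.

Sum of periods 7–13: 8030 + 10747 + 19010 + 7752 + 17142 + 21553 + 17491 = 101725
Divide by 7: 101725 / 7 = 14532.14

14532.14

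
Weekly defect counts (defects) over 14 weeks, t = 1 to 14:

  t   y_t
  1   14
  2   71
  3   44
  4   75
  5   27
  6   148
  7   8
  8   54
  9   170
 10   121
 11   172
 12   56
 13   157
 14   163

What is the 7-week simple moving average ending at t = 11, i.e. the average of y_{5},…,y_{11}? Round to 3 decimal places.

100.000

Sum of periods 5–11: 27 + 148 + 8 + 54 + 170 + 121 + 172 = 700
Divide by 7: 700 / 7 = 100.000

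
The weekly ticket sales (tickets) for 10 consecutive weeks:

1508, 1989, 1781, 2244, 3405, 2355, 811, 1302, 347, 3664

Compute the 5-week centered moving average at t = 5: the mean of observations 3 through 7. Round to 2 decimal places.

2119.20

Sum of periods 3–7: 1781 + 2244 + 3405 + 2355 + 811 = 10596
Divide by 5: 10596 / 5 = 2119.20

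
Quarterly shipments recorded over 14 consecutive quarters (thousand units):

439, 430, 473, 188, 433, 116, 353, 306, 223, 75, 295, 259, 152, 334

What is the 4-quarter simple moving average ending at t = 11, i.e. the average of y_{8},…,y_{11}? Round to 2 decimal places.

224.75

Sum of periods 8–11: 306 + 223 + 75 + 295 = 899
Divide by 4: 899 / 4 = 224.75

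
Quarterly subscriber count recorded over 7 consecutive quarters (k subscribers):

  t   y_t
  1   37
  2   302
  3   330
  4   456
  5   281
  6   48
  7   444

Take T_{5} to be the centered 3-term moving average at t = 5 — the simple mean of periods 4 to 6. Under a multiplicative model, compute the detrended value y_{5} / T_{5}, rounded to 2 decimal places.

Trend T_5 = (456 + 281 + 48) / 3 = 785/3 = 261.6667
Ratio to trend: 281 / 261.6667 = 1.07

1.07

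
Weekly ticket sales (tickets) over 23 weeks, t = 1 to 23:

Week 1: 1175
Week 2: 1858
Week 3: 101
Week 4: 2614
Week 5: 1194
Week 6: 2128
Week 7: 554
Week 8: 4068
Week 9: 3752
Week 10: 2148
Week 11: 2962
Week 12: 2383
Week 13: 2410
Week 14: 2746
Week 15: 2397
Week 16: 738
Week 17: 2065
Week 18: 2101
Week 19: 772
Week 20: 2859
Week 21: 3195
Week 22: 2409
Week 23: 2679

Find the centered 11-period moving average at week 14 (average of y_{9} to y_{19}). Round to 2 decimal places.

2224.91

Sum of periods 9–19: 3752 + 2148 + 2962 + 2383 + 2410 + 2746 + 2397 + 738 + 2065 + 2101 + 772 = 24474
Divide by 11: 24474 / 11 = 2224.91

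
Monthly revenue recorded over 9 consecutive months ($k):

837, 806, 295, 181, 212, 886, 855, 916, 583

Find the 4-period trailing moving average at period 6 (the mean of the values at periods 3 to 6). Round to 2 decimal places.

393.50

Sum of periods 3–6: 295 + 181 + 212 + 886 = 1574
Divide by 4: 1574 / 4 = 393.50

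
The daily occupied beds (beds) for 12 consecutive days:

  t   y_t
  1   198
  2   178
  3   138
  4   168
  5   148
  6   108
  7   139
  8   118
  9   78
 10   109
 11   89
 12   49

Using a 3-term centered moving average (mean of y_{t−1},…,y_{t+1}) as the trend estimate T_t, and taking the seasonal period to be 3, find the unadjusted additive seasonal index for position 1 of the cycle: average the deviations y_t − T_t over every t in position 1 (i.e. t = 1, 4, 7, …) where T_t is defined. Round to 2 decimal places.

Season position 1 occurs at t = 4, 7, 10 (where T_t is defined).
t=4: T_4 = 151.3333; y_4 − T_4 = 168 − 151.3333 = 16.6667
t=7: T_7 = 121.6667; y_7 − T_7 = 139 − 121.6667 = 17.3333
t=10: T_10 = 92.0000; y_10 − T_10 = 109 − 92.0000 = 17.0000
Mean deviation: (16.6667 + 17.3333 + 17.0000) / 3 = 17.00

17.00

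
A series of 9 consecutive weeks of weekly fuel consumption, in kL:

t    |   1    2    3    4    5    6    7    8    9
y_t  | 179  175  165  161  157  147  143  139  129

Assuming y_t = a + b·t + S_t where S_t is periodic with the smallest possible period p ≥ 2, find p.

3

First differences y_{t+1} − y_t: -4, -10, -4, -4, -10, -4, -4, -10, …
The difference pattern repeats every 3 terms and not for any smaller step, so p = 3.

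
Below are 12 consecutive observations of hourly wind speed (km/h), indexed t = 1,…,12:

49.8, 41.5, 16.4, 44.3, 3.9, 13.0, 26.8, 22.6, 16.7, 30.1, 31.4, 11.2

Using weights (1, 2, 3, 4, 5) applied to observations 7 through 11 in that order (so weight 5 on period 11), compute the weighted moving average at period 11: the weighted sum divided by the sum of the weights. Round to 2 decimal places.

26.63

Weighted sum: 1·26.8 + 2·22.6 + 3·16.7 + 4·30.1 + 5·31.4 = 26.8 + 45.2 + 50.1 + 120.4 + 157.0 = 399.5
Weight total: 1 + 2 + 3 + 4 + 5 = 15
WMA = 399.5 / 15 = 26.63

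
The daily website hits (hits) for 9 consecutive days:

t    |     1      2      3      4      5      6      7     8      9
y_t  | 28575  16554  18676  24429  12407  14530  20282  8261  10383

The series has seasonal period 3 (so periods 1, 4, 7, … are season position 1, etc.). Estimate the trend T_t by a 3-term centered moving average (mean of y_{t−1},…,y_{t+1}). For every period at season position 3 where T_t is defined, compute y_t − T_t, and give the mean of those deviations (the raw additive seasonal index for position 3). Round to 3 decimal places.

Season position 3 occurs at t = 3, 6 (where T_t is defined).
t=3: T_3 = 19886.33333; y_3 − T_3 = 18676 − 19886.33333 = -1210.33333
t=6: T_6 = 15739.66667; y_6 − T_6 = 14530 − 15739.66667 = -1209.66667
Mean deviation: (-1210.33333 + -1209.66667) / 2 = -1210.000

-1210.000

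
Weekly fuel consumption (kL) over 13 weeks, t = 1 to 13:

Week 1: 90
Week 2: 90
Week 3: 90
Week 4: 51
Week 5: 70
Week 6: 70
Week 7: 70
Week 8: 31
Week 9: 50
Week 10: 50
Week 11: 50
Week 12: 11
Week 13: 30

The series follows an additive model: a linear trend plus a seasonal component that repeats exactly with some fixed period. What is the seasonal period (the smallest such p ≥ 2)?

4

First differences y_{t+1} − y_t: 0, 0, -39, 19, 0, 0, -39, 19, 0, 0, …
The difference pattern repeats every 4 terms and not for any smaller step, so p = 4.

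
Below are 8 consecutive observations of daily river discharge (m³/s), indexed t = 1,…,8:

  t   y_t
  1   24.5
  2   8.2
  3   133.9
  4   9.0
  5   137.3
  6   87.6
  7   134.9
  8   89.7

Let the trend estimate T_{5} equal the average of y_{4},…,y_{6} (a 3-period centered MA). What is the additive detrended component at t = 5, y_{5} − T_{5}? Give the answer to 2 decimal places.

Trend T_5 = (9.0 + 137.3 + 87.6) / 3 = 233.9/3 = 77.9667
Detrended value: 137.3 − 77.9667 = 59.33

59.33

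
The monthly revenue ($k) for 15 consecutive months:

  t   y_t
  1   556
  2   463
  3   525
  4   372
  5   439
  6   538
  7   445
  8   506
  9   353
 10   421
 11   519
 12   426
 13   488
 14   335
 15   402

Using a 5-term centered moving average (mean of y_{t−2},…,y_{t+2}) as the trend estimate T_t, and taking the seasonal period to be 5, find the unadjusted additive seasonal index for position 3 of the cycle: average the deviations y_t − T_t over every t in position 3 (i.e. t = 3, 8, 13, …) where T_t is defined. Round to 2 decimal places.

53.80

Season position 3 occurs at t = 3, 8, 13 (where T_t is defined).
t=3: T_3 = 471.0000; y_3 − T_3 = 525 − 471.0000 = 54.0000
t=8: T_8 = 452.6000; y_8 − T_8 = 506 − 452.6000 = 53.4000
t=13: T_13 = 434.0000; y_13 − T_13 = 488 − 434.0000 = 54.0000
Mean deviation: (54.0000 + 53.4000 + 54.0000) / 3 = 53.80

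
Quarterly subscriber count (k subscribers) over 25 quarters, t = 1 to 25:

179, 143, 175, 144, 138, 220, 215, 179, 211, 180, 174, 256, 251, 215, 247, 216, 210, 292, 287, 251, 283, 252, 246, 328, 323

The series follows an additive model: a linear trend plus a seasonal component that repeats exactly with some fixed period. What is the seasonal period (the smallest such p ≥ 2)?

6

First differences y_{t+1} − y_t: -36, 32, -31, -6, 82, -5, -36, 32, -31, -6, 82, -5, -36, 32, …
The difference pattern repeats every 6 terms and not for any smaller step, so p = 6.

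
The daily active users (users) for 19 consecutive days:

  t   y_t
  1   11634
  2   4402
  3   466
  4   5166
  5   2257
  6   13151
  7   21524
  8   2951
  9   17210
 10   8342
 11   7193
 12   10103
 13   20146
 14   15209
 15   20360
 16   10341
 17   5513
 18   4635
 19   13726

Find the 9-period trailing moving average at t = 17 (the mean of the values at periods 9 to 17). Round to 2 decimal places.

12713.00

Sum of periods 9–17: 17210 + 8342 + 7193 + 10103 + 20146 + 15209 + 20360 + 10341 + 5513 = 114417
Divide by 9: 114417 / 9 = 12713.00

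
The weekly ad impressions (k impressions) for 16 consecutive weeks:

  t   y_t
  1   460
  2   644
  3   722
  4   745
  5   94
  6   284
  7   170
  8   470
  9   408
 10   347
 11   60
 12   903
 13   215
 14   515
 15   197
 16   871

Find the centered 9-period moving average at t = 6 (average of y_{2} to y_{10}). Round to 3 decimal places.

431.556

Sum of periods 2–10: 644 + 722 + 745 + 94 + 284 + 170 + 470 + 408 + 347 = 3884
Divide by 9: 3884 / 9 = 431.556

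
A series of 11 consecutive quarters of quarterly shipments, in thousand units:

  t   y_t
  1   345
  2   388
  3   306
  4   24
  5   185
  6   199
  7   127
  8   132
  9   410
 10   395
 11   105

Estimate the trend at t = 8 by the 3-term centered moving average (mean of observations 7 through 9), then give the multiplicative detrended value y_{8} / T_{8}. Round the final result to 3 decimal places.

0.592

Trend T_8 = (127 + 132 + 410) / 3 = 669/3 = 223.00000
Ratio to trend: 132 / 223.00000 = 0.592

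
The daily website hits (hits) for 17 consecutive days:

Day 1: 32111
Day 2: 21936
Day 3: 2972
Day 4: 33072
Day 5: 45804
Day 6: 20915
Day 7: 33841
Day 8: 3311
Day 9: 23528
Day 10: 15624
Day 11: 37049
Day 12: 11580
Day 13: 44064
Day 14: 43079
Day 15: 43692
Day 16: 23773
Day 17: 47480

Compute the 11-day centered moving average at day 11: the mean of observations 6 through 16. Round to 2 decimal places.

27314.18

Sum of periods 6–16: 20915 + 33841 + 3311 + 23528 + 15624 + 37049 + 11580 + 44064 + 43079 + 43692 + 23773 = 300456
Divide by 11: 300456 / 11 = 27314.18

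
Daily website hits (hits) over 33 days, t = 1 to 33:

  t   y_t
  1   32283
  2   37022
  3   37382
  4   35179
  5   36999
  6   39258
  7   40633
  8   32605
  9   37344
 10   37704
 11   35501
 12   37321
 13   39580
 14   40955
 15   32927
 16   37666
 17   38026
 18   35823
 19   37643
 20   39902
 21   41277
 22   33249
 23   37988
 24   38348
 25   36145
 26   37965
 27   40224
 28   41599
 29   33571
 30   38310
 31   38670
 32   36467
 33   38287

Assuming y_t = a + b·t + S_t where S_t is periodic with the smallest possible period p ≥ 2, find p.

First differences y_{t+1} − y_t: 4739, 360, -2203, 1820, 2259, 1375, -8028, 4739, 360, -2203, 1820, 2259, 1375, -8028, 4739, 360, …
The difference pattern repeats every 7 terms and not for any smaller step, so p = 7.

7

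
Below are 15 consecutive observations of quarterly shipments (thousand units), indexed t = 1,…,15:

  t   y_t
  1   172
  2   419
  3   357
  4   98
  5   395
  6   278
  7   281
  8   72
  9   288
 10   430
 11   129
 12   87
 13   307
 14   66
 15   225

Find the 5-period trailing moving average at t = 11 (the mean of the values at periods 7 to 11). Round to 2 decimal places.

Sum of periods 7–11: 281 + 72 + 288 + 430 + 129 = 1200
Divide by 5: 1200 / 5 = 240.00

240.00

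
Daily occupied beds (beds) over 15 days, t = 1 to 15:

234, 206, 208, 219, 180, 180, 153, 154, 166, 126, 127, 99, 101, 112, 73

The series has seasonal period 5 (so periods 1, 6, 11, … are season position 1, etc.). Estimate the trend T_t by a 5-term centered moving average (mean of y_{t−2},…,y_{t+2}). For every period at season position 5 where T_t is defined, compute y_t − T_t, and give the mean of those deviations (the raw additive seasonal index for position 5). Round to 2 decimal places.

-8.20

Season position 5 occurs at t = 5, 10 (where T_t is defined).
t=5: T_5 = 188.0000; y_5 − T_5 = 180 − 188.0000 = -8.0000
t=10: T_10 = 134.4000; y_10 − T_10 = 126 − 134.4000 = -8.4000
Mean deviation: (-8.0000 + -8.4000) / 2 = -8.20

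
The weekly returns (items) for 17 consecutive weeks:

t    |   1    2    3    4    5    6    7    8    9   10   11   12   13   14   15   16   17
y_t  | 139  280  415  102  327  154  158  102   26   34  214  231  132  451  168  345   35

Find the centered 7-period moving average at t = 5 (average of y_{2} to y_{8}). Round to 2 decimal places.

Sum of periods 2–8: 280 + 415 + 102 + 327 + 154 + 158 + 102 = 1538
Divide by 7: 1538 / 7 = 219.71

219.71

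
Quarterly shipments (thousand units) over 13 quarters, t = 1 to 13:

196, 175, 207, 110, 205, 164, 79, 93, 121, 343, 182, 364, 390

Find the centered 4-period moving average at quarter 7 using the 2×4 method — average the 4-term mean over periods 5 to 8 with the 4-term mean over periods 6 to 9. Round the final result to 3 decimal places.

124.750

Sum over 5–8: 205 + 164 + 79 + 93 = 541
Sum over 6–9: 164 + 79 + 93 + 121 = 457
CMA at t=7 = (541 + 457) / (2·4) = 998 / 8 = 124.750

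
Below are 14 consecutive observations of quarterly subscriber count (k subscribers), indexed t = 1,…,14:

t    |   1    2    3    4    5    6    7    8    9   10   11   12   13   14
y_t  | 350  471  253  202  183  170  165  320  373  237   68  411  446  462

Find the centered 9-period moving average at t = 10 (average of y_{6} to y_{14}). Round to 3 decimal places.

294.667

Sum of periods 6–14: 170 + 165 + 320 + 373 + 237 + 68 + 411 + 446 + 462 = 2652
Divide by 9: 2652 / 9 = 294.667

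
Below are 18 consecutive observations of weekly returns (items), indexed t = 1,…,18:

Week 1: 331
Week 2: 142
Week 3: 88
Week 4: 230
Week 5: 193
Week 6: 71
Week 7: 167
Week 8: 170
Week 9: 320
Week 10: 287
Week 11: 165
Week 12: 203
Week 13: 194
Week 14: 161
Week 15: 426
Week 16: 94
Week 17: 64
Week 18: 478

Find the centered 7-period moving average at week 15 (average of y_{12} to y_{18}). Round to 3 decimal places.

231.429

Sum of periods 12–18: 203 + 194 + 161 + 426 + 94 + 64 + 478 = 1620
Divide by 7: 1620 / 7 = 231.429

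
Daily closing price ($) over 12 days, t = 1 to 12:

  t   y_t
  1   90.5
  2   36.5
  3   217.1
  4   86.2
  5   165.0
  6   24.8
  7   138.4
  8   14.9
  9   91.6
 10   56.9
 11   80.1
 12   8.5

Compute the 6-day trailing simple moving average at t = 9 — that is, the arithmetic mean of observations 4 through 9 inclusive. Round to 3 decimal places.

Sum of periods 4–9: 86.2 + 165.0 + 24.8 + 138.4 + 14.9 + 91.6 = 520.9
Divide by 6: 520.9 / 6 = 86.817

86.817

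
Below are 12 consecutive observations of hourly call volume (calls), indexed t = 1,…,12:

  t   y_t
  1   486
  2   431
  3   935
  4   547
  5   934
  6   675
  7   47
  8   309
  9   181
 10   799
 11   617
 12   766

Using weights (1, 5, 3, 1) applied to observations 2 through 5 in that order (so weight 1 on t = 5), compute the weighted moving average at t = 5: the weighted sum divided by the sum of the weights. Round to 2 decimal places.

768.10

Weighted sum: 1·431 + 5·935 + 3·547 + 1·934 = 431 + 4675 + 1641 + 934 = 7681
Weight total: 1 + 5 + 3 + 1 = 10
WMA = 7681 / 10 = 768.10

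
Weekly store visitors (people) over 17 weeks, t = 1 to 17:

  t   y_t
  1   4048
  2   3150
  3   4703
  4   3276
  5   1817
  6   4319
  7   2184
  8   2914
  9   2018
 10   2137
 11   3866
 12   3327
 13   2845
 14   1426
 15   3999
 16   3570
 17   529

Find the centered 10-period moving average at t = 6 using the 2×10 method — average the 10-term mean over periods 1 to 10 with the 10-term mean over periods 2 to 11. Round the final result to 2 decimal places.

Sum over 1–10: 4048 + 3150 + 4703 + 3276 + 1817 + 4319 + 2184 + 2914 + 2018 + 2137 = 30566
Sum over 2–11: 3150 + 4703 + 3276 + 1817 + 4319 + 2184 + 2914 + 2018 + 2137 + 3866 = 30384
CMA at t=6 = (30566 + 30384) / (2·10) = 60950 / 20 = 3047.50

3047.50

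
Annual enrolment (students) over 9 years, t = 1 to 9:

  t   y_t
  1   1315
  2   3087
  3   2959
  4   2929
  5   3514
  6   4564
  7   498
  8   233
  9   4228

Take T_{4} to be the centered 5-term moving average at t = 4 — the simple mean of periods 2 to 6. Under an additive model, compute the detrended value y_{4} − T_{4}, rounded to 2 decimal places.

-481.60

Trend T_4 = (3087 + 2959 + 2929 + 3514 + 4564) / 5 = 17053/5 = 3410.6000
Detrended value: 2929 − 3410.6000 = -481.60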